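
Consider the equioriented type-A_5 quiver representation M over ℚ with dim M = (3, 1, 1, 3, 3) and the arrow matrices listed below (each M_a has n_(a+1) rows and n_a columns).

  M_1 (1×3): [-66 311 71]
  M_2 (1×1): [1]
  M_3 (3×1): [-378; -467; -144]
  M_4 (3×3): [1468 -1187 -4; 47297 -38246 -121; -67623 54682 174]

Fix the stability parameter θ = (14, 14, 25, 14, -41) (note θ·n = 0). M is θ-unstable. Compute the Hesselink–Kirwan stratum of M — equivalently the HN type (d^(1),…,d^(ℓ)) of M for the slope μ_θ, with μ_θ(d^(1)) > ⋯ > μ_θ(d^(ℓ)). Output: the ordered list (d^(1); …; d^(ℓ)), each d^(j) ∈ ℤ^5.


Barcode: M ≅ I[1,1]^2, I[1,5], I[4,5]^2. HN layers by μ_θ (3 steps, strictly decreasing):
  μ^(1)=14; μ^(2)=26/5; μ^(3)=-27/2

((2, 0, 0, 0, 0); (1, 1, 1, 1, 1); (0, 0, 0, 2, 2))


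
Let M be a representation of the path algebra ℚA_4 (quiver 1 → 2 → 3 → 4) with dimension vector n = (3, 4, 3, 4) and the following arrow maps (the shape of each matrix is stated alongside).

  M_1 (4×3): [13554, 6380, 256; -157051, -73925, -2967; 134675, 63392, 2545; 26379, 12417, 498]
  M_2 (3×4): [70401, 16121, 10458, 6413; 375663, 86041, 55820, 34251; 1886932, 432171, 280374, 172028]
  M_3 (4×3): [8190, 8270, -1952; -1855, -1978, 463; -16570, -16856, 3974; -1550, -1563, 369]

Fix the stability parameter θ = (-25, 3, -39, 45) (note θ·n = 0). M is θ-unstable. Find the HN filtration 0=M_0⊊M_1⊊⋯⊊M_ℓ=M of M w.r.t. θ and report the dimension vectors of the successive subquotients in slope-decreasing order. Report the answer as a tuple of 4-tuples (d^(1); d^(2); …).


Interval decomposition of M: I[1,3], I[1,4]^2, I[2,2], I[4,4]^2.
HN type (ℓ=4): μ^(1)=45; μ^(2)=3; μ^(3)=-18; μ^(4)=-25

((0, 0, 0, 4); (0, 1, 0, 0); (0, 3, 3, 0); (3, 0, 0, 0))


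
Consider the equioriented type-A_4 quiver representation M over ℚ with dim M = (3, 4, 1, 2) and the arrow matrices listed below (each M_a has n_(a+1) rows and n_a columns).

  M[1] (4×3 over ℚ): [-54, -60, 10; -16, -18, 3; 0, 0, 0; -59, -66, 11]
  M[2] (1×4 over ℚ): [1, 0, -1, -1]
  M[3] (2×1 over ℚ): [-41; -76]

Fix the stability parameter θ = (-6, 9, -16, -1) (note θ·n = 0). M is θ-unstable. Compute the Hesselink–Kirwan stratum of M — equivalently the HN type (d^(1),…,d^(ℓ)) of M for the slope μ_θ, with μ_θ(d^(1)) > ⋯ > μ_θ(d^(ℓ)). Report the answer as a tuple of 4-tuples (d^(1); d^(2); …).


Interval decomposition of M: I[1,1], I[1,2], I[1,4], I[2,2]^2, I[4,4].
HN type (ℓ=4): μ^(1)=9; μ^(2)=-1; μ^(3)=-7/2; μ^(4)=-6

((0, 3, 0, 0); (0, 0, 0, 2); (0, 1, 1, 0); (3, 0, 0, 0))


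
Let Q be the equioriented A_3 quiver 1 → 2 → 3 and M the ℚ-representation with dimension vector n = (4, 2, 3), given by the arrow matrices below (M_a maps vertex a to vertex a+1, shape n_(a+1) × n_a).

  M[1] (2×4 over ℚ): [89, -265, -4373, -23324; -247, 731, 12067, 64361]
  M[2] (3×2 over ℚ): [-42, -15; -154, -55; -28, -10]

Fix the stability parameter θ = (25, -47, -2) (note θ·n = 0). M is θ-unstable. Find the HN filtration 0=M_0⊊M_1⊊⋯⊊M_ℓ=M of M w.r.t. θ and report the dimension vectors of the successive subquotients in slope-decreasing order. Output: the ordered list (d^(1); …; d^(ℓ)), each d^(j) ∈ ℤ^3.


Via rank(M_{q-1}∘⋯∘M_p): M ≅ I[1,1]^2, I[1,2], I[1,3], I[3,3]^2.
μ_θ-semistable layers: μ^(1)=25; μ^(2)=-2; μ^(3)=-11

((2, 0, 0); (0, 0, 3); (2, 2, 0))


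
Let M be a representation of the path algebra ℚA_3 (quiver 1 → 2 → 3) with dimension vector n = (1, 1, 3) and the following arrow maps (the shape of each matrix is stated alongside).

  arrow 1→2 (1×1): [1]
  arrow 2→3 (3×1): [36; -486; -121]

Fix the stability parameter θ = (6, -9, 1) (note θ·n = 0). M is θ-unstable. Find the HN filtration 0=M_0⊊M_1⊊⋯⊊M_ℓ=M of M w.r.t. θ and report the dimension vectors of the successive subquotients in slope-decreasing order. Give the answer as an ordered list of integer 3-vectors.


Via rank(M_{q-1}∘⋯∘M_p): M ≅ I[1,3], I[3,3]^2.
μ_θ-semistable layers: μ^(1)=1; μ^(2)=-3/2

((0, 0, 3); (1, 1, 0))


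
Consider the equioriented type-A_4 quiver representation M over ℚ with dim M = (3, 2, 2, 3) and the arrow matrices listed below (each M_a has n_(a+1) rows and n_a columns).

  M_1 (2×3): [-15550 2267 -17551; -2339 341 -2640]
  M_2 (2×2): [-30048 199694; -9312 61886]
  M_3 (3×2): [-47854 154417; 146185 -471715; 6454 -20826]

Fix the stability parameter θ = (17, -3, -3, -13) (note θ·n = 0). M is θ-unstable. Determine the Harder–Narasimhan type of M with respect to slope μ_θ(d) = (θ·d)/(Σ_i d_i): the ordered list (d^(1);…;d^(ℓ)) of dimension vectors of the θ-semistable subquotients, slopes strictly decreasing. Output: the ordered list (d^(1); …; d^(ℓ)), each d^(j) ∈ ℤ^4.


Barcode: M ≅ I[1,1], I[1,2], I[1,4], I[3,4], I[4,4]. HN layers by μ_θ (5 steps, strictly decreasing):
  μ^(1)=17; μ^(2)=7; μ^(3)=-1/2; μ^(4)=-8; μ^(5)=-13

((1, 0, 0, 0); (1, 1, 0, 0); (1, 1, 1, 1); (0, 0, 1, 1); (0, 0, 0, 1))


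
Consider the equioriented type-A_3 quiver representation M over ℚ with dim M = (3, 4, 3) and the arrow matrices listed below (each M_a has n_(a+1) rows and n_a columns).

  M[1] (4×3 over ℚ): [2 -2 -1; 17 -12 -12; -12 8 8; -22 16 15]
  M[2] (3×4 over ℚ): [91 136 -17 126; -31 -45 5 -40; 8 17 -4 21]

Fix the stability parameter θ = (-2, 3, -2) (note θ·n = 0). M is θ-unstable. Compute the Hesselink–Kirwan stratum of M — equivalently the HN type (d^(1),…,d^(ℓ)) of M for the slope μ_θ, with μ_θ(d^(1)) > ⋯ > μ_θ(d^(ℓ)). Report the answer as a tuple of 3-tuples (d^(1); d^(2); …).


Interval decomposition of M: I[1,3]^3, I[2,2].
HN type (ℓ=3): μ^(1)=3; μ^(2)=1/2; μ^(3)=-2

((0, 1, 0); (0, 3, 3); (3, 0, 0))


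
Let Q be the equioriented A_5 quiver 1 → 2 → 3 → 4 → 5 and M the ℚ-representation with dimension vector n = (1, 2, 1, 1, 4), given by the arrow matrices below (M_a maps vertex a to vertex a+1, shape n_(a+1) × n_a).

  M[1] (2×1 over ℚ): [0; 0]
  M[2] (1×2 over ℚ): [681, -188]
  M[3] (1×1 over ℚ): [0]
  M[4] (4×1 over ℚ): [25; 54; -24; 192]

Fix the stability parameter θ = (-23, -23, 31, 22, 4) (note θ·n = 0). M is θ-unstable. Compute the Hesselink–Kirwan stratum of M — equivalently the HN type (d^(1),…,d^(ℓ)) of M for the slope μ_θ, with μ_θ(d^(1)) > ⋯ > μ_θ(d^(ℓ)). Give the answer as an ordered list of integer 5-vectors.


Interval decomposition of M: I[1,1], I[2,2], I[2,3], I[4,5], I[5,5]^3.
HN type (ℓ=4): μ^(1)=31; μ^(2)=13; μ^(3)=4; μ^(4)=-23

((0, 0, 1, 0, 0); (0, 0, 0, 1, 1); (0, 0, 0, 0, 3); (1, 2, 0, 0, 0))


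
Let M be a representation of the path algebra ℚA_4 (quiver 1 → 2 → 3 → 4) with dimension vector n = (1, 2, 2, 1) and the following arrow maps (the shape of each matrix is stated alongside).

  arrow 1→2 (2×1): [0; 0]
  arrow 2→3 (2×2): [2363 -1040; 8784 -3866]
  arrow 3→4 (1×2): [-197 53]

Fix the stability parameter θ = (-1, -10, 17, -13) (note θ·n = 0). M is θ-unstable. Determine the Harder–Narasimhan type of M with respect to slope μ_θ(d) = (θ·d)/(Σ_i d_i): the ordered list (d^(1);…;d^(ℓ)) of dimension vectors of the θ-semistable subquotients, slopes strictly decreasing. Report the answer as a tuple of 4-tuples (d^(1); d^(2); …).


Interval decomposition of M: I[1,1], I[2,3], I[2,4].
HN type (ℓ=4): μ^(1)=17; μ^(2)=2; μ^(3)=-1; μ^(4)=-10

((0, 0, 1, 0); (0, 0, 1, 1); (1, 0, 0, 0); (0, 2, 0, 0))


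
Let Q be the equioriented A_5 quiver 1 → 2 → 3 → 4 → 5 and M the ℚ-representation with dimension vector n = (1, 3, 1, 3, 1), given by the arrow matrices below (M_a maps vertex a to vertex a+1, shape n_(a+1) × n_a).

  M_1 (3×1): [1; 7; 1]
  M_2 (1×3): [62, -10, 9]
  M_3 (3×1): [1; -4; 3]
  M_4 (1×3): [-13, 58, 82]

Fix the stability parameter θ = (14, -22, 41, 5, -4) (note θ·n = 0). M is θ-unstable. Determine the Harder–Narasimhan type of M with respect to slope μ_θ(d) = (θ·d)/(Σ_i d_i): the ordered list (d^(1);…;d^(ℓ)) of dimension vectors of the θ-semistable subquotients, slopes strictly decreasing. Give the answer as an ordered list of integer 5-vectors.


Interval decomposition of M: I[1,5], I[2,2]^2, I[4,4]^2.
HN type (ℓ=4): μ^(1)=14; μ^(2)=5; μ^(3)=-4; μ^(4)=-22

((0, 0, 1, 1, 1); (0, 0, 0, 2, 0); (1, 1, 0, 0, 0); (0, 2, 0, 0, 0))


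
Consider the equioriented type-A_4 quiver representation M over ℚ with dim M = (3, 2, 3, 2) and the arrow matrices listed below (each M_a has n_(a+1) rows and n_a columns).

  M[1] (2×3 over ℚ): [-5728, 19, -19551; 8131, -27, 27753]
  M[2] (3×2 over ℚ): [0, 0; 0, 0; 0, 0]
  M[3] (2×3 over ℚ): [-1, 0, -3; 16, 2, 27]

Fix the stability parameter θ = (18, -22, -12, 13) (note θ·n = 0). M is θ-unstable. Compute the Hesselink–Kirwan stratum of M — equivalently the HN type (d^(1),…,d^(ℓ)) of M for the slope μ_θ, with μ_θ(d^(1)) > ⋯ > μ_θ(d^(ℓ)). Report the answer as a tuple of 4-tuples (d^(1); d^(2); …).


Via rank(M_{q-1}∘⋯∘M_p): M ≅ I[1,1], I[1,2]^2, I[3,3], I[3,4]^2.
μ_θ-semistable layers: μ^(1)=18; μ^(2)=13; μ^(3)=-2; μ^(4)=-12

((1, 0, 0, 0); (0, 0, 0, 2); (2, 2, 0, 0); (0, 0, 3, 0))


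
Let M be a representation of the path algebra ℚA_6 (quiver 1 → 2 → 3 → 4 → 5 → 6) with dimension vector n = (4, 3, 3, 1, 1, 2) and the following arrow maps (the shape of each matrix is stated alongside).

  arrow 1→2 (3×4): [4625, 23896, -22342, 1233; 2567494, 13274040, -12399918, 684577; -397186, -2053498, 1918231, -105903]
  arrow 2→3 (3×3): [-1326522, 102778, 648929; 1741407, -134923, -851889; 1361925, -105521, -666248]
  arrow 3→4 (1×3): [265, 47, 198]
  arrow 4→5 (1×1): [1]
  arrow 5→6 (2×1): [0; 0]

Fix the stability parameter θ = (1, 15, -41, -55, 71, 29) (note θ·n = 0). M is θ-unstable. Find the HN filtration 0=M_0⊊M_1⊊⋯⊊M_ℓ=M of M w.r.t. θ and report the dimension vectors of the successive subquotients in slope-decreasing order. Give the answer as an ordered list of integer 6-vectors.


Via rank(M_{q-1}∘⋯∘M_p): M ≅ I[1,1], I[1,2], I[1,3], I[1,5], I[3,3], I[6,6]^2.
μ_θ-semistable layers: μ^(1)=71; μ^(2)=29; μ^(3)=15; μ^(4)=1; μ^(5)=-25/3; μ^(6)=-20; μ^(7)=-41

((0, 0, 0, 0, 1, 0); (0, 0, 0, 0, 0, 2); (0, 1, 0, 0, 0, 0); (2, 0, 0, 0, 0, 0); (1, 1, 1, 0, 0, 0); (1, 1, 1, 1, 0, 0); (0, 0, 1, 0, 0, 0))


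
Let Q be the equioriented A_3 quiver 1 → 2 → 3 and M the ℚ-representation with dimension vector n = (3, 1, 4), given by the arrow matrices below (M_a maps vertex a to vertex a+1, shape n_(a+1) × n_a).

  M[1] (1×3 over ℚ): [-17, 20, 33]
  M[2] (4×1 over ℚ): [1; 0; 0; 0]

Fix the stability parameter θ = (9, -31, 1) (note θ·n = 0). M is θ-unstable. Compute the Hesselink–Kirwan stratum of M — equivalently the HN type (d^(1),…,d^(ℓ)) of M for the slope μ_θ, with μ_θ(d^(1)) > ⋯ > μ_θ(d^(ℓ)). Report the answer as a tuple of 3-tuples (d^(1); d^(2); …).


Barcode: M ≅ I[1,1]^2, I[1,3], I[3,3]^3. HN layers by μ_θ (3 steps, strictly decreasing):
  μ^(1)=9; μ^(2)=1; μ^(3)=-11

((2, 0, 0); (0, 0, 4); (1, 1, 0))


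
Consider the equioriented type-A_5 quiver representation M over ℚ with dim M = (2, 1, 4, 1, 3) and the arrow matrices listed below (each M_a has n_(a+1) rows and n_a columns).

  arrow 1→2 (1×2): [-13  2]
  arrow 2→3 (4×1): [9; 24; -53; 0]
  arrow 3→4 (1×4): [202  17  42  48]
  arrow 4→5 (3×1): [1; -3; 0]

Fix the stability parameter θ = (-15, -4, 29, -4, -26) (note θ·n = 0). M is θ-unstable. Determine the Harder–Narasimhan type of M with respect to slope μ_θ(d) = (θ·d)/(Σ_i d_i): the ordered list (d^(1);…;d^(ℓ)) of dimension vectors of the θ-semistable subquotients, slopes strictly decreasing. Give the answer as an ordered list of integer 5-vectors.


Barcode: M ≅ I[1,1], I[1,3], I[3,3]^2, I[3,5], I[5,5]^2. HN layers by μ_θ (5 steps, strictly decreasing):
  μ^(1)=29; μ^(2)=-1/3; μ^(3)=-4; μ^(4)=-15; μ^(5)=-26

((0, 0, 3, 0, 0); (0, 0, 1, 1, 1); (0, 1, 0, 0, 0); (2, 0, 0, 0, 0); (0, 0, 0, 0, 2))


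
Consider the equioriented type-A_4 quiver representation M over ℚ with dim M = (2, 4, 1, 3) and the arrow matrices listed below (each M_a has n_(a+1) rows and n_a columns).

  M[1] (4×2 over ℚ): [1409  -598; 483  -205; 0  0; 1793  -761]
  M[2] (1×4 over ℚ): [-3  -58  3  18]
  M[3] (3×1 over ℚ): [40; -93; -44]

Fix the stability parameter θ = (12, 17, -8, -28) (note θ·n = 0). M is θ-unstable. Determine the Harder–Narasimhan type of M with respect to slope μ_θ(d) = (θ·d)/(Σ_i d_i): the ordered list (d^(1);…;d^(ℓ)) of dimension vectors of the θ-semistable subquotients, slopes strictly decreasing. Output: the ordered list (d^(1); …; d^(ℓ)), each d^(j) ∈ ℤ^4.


Interval decomposition of M: I[1,2], I[1,4], I[2,2]^2, I[4,4]^2.
HN type (ℓ=4): μ^(1)=17; μ^(2)=12; μ^(3)=-7/4; μ^(4)=-28

((0, 3, 0, 0); (1, 0, 0, 0); (1, 1, 1, 1); (0, 0, 0, 2))


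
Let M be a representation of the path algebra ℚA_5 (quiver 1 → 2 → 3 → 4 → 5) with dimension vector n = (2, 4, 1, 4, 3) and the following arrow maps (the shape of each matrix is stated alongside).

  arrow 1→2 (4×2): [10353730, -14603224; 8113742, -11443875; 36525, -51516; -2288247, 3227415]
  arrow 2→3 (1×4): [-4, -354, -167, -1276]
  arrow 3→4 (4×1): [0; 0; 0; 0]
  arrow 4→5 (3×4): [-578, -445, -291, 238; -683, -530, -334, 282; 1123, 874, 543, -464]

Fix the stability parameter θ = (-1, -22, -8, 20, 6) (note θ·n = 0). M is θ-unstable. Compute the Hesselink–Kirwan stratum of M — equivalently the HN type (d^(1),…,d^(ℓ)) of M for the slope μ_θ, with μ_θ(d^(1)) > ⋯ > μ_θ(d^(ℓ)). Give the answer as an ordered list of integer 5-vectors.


Interval decomposition of M: I[1,2], I[1,3], I[2,2]^2, I[4,4], I[4,5]^3.
HN type (ℓ=5): μ^(1)=20; μ^(2)=13; μ^(3)=-8; μ^(4)=-23/2; μ^(5)=-22

((0, 0, 0, 1, 0); (0, 0, 0, 3, 3); (0, 0, 1, 0, 0); (2, 2, 0, 0, 0); (0, 2, 0, 0, 0))


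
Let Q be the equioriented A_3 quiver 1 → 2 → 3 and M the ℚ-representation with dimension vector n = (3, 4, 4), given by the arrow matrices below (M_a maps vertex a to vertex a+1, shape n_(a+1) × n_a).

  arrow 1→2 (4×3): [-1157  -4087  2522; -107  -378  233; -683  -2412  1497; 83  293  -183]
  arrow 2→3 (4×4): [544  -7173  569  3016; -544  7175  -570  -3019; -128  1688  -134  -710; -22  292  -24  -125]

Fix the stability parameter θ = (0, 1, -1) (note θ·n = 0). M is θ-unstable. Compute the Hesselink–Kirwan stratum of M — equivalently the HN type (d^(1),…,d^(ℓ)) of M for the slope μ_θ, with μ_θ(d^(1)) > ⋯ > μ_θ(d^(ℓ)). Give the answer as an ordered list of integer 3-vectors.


Via rank(M_{q-1}∘⋯∘M_p): M ≅ I[1,3]^3, I[2,2], I[3,3].
μ_θ-semistable layers: μ^(1)=1; μ^(2)=0; μ^(3)=-1

((0, 1, 0); (3, 3, 3); (0, 0, 1))


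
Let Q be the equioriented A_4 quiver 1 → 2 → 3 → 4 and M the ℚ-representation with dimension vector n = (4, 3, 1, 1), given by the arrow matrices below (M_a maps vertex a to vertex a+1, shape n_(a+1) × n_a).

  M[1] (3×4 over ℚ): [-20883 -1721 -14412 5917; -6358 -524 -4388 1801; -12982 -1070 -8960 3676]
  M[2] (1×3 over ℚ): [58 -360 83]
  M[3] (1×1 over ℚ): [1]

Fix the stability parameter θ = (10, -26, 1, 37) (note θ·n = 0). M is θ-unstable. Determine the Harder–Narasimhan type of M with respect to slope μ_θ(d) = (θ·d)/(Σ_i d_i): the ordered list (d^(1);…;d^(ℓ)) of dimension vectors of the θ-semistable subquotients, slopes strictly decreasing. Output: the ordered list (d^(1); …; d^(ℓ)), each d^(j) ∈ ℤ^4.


Barcode: M ≅ I[1,1]^2, I[1,2], I[1,4], I[2,2]. HN layers by μ_θ (5 steps, strictly decreasing):
  μ^(1)=37; μ^(2)=10; μ^(3)=1; μ^(4)=-8; μ^(5)=-26

((0, 0, 0, 1); (2, 0, 0, 0); (0, 0, 1, 0); (2, 2, 0, 0); (0, 1, 0, 0))


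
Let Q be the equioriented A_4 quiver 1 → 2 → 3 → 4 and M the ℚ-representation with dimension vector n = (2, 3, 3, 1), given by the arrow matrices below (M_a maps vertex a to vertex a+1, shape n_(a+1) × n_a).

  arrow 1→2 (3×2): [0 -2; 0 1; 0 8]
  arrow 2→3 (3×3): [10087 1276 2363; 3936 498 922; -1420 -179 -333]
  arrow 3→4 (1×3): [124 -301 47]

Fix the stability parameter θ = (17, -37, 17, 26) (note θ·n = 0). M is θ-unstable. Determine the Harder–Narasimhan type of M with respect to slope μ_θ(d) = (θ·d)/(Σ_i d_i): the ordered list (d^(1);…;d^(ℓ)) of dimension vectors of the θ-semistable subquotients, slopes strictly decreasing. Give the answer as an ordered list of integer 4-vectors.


Interval decomposition of M: I[1,1], I[1,4], I[2,3]^2.
HN type (ℓ=4): μ^(1)=26; μ^(2)=17; μ^(3)=-10; μ^(4)=-37

((0, 0, 0, 1); (1, 0, 3, 0); (1, 1, 0, 0); (0, 2, 0, 0))


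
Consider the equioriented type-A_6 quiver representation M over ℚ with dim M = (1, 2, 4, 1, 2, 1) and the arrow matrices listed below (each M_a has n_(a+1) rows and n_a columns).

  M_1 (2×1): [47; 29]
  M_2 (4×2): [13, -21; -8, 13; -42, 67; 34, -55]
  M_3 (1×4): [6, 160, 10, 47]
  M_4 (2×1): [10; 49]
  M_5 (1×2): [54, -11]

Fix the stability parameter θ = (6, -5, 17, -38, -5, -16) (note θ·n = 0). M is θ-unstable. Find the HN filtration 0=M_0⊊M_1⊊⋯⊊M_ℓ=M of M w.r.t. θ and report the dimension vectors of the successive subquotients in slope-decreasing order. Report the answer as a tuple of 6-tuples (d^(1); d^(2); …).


Interval decomposition of M: I[1,6], I[2,3], I[3,3]^2, I[5,5].
HN type (ℓ=3): μ^(1)=17; μ^(2)=-5; μ^(3)=-41/6

((0, 0, 3, 0, 0, 0); (0, 1, 0, 0, 1, 0); (1, 1, 1, 1, 1, 1))


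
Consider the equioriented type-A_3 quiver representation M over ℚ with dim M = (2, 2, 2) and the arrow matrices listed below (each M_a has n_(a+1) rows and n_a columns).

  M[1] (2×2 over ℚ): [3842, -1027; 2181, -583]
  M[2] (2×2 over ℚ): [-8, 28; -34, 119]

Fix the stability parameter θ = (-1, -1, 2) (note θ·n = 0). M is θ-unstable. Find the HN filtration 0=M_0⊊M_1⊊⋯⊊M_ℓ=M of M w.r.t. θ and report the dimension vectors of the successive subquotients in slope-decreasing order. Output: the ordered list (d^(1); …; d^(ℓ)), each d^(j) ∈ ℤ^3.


Barcode: M ≅ I[1,2], I[1,3], I[3,3]. HN layers by μ_θ (2 steps, strictly decreasing):
  μ^(1)=2; μ^(2)=-1

((0, 0, 2); (2, 2, 0))


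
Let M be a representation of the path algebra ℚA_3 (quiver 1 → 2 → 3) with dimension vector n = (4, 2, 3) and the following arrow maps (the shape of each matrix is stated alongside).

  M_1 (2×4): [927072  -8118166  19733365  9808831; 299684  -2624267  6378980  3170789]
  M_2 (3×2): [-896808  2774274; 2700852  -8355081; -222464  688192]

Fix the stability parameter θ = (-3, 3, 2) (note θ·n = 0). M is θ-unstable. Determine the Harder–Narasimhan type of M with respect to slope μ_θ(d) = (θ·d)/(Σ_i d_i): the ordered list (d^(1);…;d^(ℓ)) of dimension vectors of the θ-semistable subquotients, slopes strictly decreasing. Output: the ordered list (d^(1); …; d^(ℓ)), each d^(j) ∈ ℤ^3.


Barcode: M ≅ I[1,1]^2, I[1,2], I[1,3], I[3,3]^2. HN layers by μ_θ (4 steps, strictly decreasing):
  μ^(1)=3; μ^(2)=5/2; μ^(3)=2; μ^(4)=-3

((0, 1, 0); (0, 1, 1); (0, 0, 2); (4, 0, 0))


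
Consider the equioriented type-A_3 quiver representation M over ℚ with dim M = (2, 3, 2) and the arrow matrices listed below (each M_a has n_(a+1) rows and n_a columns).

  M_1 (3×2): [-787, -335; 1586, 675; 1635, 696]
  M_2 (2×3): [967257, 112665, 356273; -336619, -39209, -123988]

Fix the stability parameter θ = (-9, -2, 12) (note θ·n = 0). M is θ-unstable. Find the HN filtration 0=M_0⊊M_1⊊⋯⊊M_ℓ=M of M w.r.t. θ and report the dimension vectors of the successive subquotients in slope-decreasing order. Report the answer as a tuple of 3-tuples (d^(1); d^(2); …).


Via rank(M_{q-1}∘⋯∘M_p): M ≅ I[1,2], I[1,3], I[2,3].
μ_θ-semistable layers: μ^(1)=12; μ^(2)=-2; μ^(3)=-9

((0, 0, 2); (0, 3, 0); (2, 0, 0))


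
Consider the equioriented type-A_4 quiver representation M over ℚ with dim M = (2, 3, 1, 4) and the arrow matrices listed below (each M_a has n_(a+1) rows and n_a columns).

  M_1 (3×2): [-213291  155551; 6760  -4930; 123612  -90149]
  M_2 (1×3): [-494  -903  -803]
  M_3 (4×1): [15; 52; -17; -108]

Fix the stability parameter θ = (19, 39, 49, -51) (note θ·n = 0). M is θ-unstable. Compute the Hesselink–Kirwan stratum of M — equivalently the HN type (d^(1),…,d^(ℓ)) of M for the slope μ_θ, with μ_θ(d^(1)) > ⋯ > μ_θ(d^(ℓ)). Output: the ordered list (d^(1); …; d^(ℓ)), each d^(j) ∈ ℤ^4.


Barcode: M ≅ I[1,2], I[1,4], I[2,2], I[4,4]^3. HN layers by μ_θ (4 steps, strictly decreasing):
  μ^(1)=39; μ^(2)=19; μ^(3)=14; μ^(4)=-51

((0, 2, 0, 0); (1, 0, 0, 0); (1, 1, 1, 1); (0, 0, 0, 3))


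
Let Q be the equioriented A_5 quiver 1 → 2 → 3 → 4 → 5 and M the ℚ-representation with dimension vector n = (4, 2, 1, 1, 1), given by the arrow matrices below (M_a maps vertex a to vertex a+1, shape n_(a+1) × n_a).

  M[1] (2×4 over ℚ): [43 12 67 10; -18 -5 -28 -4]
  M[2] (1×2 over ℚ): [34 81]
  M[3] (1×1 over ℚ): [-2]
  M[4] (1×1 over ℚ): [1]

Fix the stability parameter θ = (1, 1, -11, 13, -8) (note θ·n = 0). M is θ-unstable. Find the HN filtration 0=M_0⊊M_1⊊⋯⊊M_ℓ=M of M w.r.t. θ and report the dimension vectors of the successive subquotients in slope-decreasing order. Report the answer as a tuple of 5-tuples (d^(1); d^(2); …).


Interval decomposition of M: I[1,1]^2, I[1,2], I[1,5].
HN type (ℓ=3): μ^(1)=5/2; μ^(2)=1; μ^(3)=-3

((0, 0, 0, 1, 1); (3, 1, 0, 0, 0); (1, 1, 1, 0, 0))


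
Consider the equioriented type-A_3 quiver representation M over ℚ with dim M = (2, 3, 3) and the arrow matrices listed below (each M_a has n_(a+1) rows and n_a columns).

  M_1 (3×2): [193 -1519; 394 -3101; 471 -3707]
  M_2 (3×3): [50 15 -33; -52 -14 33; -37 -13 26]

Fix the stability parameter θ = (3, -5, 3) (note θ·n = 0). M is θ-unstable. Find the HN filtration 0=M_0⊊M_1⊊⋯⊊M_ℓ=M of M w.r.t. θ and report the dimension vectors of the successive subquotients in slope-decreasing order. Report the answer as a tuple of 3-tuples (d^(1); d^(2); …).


Via rank(M_{q-1}∘⋯∘M_p): M ≅ I[1,3]^2, I[2,3].
μ_θ-semistable layers: μ^(1)=3; μ^(2)=-1; μ^(3)=-5

((0, 0, 3); (2, 2, 0); (0, 1, 0))


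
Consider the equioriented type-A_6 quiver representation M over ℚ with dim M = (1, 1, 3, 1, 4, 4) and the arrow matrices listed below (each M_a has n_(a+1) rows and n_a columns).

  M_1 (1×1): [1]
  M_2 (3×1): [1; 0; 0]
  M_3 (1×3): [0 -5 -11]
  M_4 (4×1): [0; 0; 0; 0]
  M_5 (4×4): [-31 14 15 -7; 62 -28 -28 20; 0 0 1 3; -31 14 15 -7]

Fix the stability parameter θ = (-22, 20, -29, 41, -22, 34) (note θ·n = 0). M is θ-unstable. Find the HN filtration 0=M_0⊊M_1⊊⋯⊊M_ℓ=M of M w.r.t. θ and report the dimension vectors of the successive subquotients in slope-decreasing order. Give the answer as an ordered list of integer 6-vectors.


Interval decomposition of M: I[1,3], I[3,3], I[3,4], I[5,5]^2, I[5,6]^2, I[6,6]^2.
HN type (ℓ=5): μ^(1)=41; μ^(2)=34; μ^(3)=-9/2; μ^(4)=-22; μ^(5)=-29

((0, 0, 0, 1, 0, 0); (0, 0, 0, 0, 0, 4); (0, 1, 1, 0, 0, 0); (1, 0, 0, 0, 4, 0); (0, 0, 2, 0, 0, 0))


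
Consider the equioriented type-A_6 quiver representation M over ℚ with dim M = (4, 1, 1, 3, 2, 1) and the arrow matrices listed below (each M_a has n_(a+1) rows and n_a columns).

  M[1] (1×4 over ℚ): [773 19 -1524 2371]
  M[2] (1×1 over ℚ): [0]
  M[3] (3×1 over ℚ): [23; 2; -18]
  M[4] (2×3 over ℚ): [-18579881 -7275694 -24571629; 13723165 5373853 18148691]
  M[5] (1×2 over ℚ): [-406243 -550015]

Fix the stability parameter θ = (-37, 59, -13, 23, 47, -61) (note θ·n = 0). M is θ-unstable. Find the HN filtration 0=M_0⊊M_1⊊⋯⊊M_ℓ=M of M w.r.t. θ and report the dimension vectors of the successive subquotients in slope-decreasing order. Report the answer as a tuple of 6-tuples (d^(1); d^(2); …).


Via rank(M_{q-1}∘⋯∘M_p): M ≅ I[1,1]^3, I[1,2], I[3,6], I[4,4], I[4,5].
μ_θ-semistable layers: μ^(1)=59; μ^(2)=47; μ^(3)=23; μ^(4)=3; μ^(5)=-13; μ^(6)=-37

((0, 1, 0, 0, 0, 0); (0, 0, 0, 0, 1, 0); (0, 0, 0, 2, 0, 0); (0, 0, 0, 1, 1, 1); (0, 0, 1, 0, 0, 0); (4, 0, 0, 0, 0, 0))


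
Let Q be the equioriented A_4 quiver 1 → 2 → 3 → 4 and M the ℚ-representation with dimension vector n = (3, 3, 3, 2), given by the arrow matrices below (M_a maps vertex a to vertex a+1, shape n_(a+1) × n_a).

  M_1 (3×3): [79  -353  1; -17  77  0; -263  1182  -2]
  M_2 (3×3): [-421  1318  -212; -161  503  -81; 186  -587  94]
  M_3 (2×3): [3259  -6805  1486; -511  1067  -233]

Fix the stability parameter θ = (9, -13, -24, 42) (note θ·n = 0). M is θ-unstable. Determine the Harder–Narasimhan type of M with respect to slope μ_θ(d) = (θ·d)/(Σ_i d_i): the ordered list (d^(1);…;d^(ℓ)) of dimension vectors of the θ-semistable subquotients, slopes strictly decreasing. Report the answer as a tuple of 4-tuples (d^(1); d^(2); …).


Barcode: M ≅ I[1,3], I[1,4]^2. HN layers by μ_θ (2 steps, strictly decreasing):
  μ^(1)=42; μ^(2)=-28/3

((0, 0, 0, 2); (3, 3, 3, 0))


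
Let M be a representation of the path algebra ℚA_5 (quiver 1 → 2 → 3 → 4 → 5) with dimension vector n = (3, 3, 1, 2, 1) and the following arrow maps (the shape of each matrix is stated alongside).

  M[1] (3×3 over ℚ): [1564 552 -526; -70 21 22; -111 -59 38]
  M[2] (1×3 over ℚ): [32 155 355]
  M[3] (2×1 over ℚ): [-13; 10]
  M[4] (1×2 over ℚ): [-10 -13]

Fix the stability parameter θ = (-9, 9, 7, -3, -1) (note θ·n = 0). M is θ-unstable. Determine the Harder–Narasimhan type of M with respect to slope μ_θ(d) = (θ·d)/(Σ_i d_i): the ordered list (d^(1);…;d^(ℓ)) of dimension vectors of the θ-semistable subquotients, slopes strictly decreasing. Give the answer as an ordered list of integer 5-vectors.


Barcode: M ≅ I[1,2]^2, I[1,4], I[4,5]. HN layers by μ_θ (5 steps, strictly decreasing):
  μ^(1)=9; μ^(2)=13/3; μ^(3)=-1; μ^(4)=-3; μ^(5)=-9

((0, 2, 0, 0, 0); (0, 1, 1, 1, 0); (0, 0, 0, 0, 1); (0, 0, 0, 1, 0); (3, 0, 0, 0, 0))


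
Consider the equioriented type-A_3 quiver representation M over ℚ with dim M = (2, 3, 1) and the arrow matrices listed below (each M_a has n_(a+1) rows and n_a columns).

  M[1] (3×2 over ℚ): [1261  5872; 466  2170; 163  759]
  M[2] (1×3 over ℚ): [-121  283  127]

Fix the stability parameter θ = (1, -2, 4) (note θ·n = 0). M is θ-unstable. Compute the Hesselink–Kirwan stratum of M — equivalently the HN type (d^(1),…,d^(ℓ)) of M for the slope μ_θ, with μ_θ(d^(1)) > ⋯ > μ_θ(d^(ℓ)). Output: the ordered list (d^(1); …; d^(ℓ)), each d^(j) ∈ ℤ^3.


Interval decomposition of M: I[1,2], I[1,3], I[2,2].
HN type (ℓ=3): μ^(1)=4; μ^(2)=-1/2; μ^(3)=-2

((0, 0, 1); (2, 2, 0); (0, 1, 0))


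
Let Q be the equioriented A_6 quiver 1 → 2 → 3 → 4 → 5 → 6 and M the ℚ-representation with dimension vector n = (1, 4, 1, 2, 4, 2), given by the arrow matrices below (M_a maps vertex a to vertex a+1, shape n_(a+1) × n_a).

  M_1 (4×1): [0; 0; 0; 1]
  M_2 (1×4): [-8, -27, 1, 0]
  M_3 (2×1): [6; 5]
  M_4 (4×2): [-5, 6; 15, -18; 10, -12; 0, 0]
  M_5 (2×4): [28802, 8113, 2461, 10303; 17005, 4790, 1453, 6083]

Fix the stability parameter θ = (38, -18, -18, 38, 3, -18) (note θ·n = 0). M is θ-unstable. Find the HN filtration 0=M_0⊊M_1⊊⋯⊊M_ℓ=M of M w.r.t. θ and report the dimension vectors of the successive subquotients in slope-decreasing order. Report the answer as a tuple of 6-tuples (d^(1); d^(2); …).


Interval decomposition of M: I[1,2], I[2,2]^2, I[2,4], I[4,6], I[5,5]^2, I[5,6].
HN type (ℓ=6): μ^(1)=38; μ^(2)=10; μ^(3)=23/3; μ^(4)=3; μ^(5)=-15/2; μ^(6)=-18

((0, 0, 0, 1, 0, 0); (1, 1, 0, 0, 0, 0); (0, 0, 0, 1, 1, 1); (0, 0, 0, 0, 2, 0); (0, 0, 0, 0, 1, 1); (0, 3, 1, 0, 0, 0))


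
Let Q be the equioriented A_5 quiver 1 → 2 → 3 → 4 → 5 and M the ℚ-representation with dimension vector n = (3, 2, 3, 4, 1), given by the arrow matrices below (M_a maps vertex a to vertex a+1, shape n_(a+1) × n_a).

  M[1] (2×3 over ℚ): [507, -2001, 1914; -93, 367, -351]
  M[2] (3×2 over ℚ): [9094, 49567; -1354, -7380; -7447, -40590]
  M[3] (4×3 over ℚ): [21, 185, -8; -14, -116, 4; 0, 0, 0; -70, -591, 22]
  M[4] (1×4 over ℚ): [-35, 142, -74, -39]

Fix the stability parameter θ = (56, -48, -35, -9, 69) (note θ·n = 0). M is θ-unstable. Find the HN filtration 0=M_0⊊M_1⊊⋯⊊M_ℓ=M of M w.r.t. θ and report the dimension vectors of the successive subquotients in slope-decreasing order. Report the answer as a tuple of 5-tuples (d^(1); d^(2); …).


Barcode: M ≅ I[1,1], I[1,3], I[1,5], I[3,4], I[4,4]^2. HN layers by μ_θ (4 steps, strictly decreasing):
  μ^(1)=69; μ^(2)=56; μ^(3)=-9; μ^(4)=-35

((0, 0, 0, 0, 1); (1, 0, 0, 0, 0); (2, 2, 2, 4, 0); (0, 0, 1, 0, 0))


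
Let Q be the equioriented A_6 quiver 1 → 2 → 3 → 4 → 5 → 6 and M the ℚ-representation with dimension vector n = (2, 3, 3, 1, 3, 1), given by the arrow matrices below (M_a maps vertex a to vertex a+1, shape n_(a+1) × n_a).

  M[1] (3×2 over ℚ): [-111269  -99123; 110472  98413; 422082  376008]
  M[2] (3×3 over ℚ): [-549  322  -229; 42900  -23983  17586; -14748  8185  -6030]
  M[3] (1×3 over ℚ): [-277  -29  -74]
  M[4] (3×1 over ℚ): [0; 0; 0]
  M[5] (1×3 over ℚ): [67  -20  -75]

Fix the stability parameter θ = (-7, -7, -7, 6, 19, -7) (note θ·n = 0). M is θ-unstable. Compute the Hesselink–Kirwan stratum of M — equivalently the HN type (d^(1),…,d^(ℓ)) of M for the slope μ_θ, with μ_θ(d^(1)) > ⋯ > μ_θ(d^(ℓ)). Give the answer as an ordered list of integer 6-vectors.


Barcode: M ≅ I[1,3], I[1,4], I[2,2], I[3,3], I[5,5]^2, I[5,6]. HN layers by μ_θ (3 steps, strictly decreasing):
  μ^(1)=19; μ^(2)=6; μ^(3)=-7

((0, 0, 0, 0, 2, 0); (0, 0, 0, 1, 1, 1); (2, 3, 3, 0, 0, 0))


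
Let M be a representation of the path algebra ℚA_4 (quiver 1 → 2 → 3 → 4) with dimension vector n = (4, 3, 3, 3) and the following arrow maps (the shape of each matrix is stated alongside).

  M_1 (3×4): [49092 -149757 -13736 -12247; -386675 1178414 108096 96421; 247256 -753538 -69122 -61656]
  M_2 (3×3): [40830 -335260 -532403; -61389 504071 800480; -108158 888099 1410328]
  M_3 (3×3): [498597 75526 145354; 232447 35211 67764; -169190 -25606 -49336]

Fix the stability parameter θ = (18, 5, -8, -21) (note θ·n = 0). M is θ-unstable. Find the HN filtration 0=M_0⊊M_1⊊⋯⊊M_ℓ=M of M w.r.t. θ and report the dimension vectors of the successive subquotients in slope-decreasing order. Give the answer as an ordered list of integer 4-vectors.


Interval decomposition of M: I[1,1], I[1,3], I[1,4]^2, I[4,4].
HN type (ℓ=4): μ^(1)=18; μ^(2)=5; μ^(3)=-3/2; μ^(4)=-21

((1, 0, 0, 0); (1, 1, 1, 0); (2, 2, 2, 2); (0, 0, 0, 1))


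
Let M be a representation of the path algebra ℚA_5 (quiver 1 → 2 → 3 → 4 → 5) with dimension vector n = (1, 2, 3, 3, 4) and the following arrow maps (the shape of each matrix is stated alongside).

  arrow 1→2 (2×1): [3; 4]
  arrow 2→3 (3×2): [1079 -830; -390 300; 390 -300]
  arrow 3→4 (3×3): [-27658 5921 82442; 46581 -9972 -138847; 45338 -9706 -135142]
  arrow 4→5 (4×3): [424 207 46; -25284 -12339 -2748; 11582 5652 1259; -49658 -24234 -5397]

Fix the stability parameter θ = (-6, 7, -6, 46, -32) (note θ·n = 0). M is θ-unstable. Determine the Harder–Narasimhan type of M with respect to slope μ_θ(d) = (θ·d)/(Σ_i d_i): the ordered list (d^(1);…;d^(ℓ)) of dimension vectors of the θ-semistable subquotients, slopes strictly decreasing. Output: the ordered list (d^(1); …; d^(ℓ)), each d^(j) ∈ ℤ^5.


Via rank(M_{q-1}∘⋯∘M_p): M ≅ I[1,5], I[2,2], I[3,3], I[3,4], I[4,5], I[5,5]^2.
μ_θ-semistable layers: μ^(1)=46; μ^(2)=7; μ^(3)=1/2; μ^(4)=-6; μ^(5)=-32

((0, 0, 0, 1, 0); (0, 1, 0, 2, 2); (0, 1, 1, 0, 0); (1, 0, 2, 0, 0); (0, 0, 0, 0, 2))


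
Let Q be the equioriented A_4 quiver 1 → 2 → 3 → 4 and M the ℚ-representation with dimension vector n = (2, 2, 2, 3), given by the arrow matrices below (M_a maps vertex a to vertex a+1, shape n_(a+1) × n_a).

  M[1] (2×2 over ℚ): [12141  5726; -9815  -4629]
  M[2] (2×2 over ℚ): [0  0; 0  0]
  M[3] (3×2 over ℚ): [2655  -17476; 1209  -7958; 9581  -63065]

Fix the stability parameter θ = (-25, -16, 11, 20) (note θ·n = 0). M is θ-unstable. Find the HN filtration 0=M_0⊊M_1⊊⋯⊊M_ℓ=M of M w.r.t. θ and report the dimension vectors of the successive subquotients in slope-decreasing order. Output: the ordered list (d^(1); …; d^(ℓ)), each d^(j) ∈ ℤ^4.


Via rank(M_{q-1}∘⋯∘M_p): M ≅ I[1,2]^2, I[3,4]^2, I[4,4].
μ_θ-semistable layers: μ^(1)=20; μ^(2)=11; μ^(3)=-16; μ^(4)=-25

((0, 0, 0, 3); (0, 0, 2, 0); (0, 2, 0, 0); (2, 0, 0, 0))


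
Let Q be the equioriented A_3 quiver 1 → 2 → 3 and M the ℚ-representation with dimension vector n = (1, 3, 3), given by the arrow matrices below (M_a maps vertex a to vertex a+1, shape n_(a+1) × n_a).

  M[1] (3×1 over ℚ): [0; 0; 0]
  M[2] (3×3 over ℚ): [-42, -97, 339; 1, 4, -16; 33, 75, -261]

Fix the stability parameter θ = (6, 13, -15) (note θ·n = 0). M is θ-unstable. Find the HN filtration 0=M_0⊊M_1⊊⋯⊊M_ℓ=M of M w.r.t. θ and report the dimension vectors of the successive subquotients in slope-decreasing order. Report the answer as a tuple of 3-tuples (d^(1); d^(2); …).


Via rank(M_{q-1}∘⋯∘M_p): M ≅ I[1,1], I[2,3]^3.
μ_θ-semistable layers: μ^(1)=6; μ^(2)=-1

((1, 0, 0); (0, 3, 3))


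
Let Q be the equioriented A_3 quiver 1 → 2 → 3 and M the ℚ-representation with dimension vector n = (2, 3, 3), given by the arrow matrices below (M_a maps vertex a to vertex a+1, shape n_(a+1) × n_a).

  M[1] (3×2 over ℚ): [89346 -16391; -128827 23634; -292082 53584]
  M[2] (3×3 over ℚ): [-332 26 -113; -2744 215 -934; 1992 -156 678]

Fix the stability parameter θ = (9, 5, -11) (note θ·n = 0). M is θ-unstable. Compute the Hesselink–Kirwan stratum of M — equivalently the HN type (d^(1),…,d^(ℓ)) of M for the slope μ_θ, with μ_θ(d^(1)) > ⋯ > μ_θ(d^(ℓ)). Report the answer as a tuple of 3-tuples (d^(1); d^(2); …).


Interval decomposition of M: I[1,2], I[1,3], I[2,3], I[3,3].
HN type (ℓ=4): μ^(1)=7; μ^(2)=1; μ^(3)=-3; μ^(4)=-11

((1, 1, 0); (1, 1, 1); (0, 1, 1); (0, 0, 1))


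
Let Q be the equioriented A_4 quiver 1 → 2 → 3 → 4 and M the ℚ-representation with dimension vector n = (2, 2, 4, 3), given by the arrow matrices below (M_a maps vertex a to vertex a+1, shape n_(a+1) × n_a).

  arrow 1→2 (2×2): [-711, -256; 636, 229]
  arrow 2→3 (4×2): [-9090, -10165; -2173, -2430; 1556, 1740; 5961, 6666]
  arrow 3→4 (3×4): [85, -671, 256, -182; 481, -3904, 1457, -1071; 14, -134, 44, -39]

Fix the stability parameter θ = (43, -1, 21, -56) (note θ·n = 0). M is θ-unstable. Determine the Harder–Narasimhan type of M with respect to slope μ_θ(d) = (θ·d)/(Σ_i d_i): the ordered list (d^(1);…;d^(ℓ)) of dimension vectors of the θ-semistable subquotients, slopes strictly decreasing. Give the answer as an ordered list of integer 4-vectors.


Interval decomposition of M: I[1,4]^2, I[3,3], I[3,4].
HN type (ℓ=3): μ^(1)=21; μ^(2)=7/4; μ^(3)=-35/2

((0, 0, 1, 0); (2, 2, 2, 2); (0, 0, 1, 1))


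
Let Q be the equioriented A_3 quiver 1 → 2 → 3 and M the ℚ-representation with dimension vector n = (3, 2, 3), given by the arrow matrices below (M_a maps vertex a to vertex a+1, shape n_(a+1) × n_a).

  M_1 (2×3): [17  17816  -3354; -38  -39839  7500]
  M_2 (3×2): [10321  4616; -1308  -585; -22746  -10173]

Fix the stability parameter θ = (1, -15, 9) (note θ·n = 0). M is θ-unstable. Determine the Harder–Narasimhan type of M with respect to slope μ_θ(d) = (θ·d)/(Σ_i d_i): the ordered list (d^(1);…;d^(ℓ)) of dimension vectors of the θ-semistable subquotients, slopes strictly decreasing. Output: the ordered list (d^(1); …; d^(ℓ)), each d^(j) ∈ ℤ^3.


Via rank(M_{q-1}∘⋯∘M_p): M ≅ I[1,1], I[1,3]^2, I[3,3].
μ_θ-semistable layers: μ^(1)=9; μ^(2)=1; μ^(3)=-7

((0, 0, 3); (1, 0, 0); (2, 2, 0))


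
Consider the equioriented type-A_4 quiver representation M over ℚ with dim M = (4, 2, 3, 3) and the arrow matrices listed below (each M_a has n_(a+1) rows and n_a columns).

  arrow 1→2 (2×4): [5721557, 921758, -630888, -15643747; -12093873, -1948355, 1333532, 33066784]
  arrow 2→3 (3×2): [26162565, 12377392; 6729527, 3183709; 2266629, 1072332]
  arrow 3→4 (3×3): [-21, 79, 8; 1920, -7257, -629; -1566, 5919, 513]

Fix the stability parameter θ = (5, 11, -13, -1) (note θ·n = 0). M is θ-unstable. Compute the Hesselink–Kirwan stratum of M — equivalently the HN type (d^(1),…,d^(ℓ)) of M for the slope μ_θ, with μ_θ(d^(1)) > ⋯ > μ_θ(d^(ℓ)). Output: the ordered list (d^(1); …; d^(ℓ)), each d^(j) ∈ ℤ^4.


Via rank(M_{q-1}∘⋯∘M_p): M ≅ I[1,1]^2, I[1,3], I[1,4], I[3,4], I[4,4].
μ_θ-semistable layers: μ^(1)=5; μ^(2)=1; μ^(3)=1/2; μ^(4)=-1; μ^(5)=-13

((2, 0, 0, 0); (1, 1, 1, 0); (1, 1, 1, 1); (0, 0, 0, 2); (0, 0, 1, 0))


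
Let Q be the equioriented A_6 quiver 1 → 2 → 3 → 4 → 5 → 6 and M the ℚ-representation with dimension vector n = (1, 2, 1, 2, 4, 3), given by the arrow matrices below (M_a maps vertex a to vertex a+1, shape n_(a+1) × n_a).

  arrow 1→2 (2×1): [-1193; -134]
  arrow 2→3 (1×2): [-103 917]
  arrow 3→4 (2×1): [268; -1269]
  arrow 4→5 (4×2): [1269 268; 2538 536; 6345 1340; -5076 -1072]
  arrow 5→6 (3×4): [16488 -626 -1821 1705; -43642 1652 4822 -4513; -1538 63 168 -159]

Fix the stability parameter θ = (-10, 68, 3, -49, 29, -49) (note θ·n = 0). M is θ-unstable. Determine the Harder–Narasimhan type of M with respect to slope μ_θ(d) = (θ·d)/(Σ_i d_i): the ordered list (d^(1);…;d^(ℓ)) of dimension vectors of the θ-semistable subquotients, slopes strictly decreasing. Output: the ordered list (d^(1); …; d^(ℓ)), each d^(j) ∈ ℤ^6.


Via rank(M_{q-1}∘⋯∘M_p): M ≅ I[1,4], I[2,2], I[4,6], I[5,5], I[5,6]^2.
μ_θ-semistable layers: μ^(1)=68; μ^(2)=29; μ^(3)=22/3; μ^(4)=-10; μ^(5)=-49

((0, 1, 0, 0, 0, 0); (0, 0, 0, 0, 1, 0); (0, 1, 1, 1, 0, 0); (1, 0, 0, 0, 3, 3); (0, 0, 0, 1, 0, 0))


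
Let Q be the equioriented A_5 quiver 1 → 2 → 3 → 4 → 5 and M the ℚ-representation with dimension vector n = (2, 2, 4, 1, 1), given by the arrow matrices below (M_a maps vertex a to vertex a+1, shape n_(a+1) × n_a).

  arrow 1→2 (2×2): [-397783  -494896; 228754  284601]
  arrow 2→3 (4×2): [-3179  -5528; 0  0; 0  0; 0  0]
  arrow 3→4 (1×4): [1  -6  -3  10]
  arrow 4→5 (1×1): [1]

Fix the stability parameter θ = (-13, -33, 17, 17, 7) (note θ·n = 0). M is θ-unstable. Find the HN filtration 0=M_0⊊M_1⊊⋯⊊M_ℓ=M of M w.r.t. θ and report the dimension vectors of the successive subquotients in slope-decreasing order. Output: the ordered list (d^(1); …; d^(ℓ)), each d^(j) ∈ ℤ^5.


Barcode: M ≅ I[1,2], I[1,5], I[3,3]^3. HN layers by μ_θ (3 steps, strictly decreasing):
  μ^(1)=17; μ^(2)=41/3; μ^(3)=-23

((0, 0, 3, 0, 0); (0, 0, 1, 1, 1); (2, 2, 0, 0, 0))


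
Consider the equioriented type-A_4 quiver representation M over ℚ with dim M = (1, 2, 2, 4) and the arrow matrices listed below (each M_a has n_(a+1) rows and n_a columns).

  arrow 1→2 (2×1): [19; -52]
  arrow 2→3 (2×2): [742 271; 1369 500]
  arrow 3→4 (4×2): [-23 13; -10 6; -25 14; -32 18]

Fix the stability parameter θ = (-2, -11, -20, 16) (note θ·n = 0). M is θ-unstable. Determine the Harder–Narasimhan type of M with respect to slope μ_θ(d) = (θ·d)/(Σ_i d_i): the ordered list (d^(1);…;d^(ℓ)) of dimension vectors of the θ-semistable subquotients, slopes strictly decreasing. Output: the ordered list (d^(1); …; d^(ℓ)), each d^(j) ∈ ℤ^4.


Interval decomposition of M: I[1,4], I[2,4], I[4,4]^2.
HN type (ℓ=3): μ^(1)=16; μ^(2)=-11; μ^(3)=-31/2

((0, 0, 0, 4); (1, 1, 1, 0); (0, 1, 1, 0))
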